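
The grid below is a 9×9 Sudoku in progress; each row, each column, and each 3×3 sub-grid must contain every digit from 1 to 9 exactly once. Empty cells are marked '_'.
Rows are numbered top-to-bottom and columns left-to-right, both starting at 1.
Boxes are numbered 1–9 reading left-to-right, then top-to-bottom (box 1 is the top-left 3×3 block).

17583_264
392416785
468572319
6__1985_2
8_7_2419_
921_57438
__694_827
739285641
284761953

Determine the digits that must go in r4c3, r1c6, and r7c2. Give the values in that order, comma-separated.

For r4c3:
  Row 4 already contains {1, 2, 5, 6, 8, 9}.
  Column 3 already contains {1, 2, 4, 5, 6, 7, 8, 9}.
  Its 3×3 block (box 4) already contains {1, 2, 6, 7, 8, 9}.
  The only value from 1–9 not eliminated is 3, so r4c3 = 3.
For r1c6:
  Row 1 already contains {1, 2, 3, 4, 5, 6, 7, 8}.
  Column 6 already contains {1, 2, 4, 5, 6, 7, 8}.
  Its 3×3 block (box 2) already contains {1, 2, 3, 4, 5, 6, 7, 8}.
  The only value from 1–9 not eliminated is 9, so r1c6 = 9.
For r7c2:
  Consider where 1 can go in row 7.
  r7c1 is out (column 1 already has a 1).
  r7c6 is out (column 6 already has a 1).
  So the only cell in row 7 that can hold 1 is r7c2.
  So r7c2 = 1.

3,9,1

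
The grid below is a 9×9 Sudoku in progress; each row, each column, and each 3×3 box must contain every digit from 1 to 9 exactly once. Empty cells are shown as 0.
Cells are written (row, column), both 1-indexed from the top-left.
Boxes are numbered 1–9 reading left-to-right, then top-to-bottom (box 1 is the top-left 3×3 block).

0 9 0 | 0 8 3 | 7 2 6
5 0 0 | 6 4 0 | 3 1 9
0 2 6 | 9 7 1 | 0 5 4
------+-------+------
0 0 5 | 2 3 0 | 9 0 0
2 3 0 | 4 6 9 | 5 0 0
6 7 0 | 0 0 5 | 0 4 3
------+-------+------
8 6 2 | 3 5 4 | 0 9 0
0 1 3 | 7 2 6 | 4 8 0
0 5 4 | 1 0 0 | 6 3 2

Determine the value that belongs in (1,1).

Cell (1,1) itself could take any of {1, 4} by direct elimination.
Consider where 4 can go in row 1.
(1,3) is out (column 3 already has a 4).
(1,4) is out (column 4 already has a 4).
So the only cell in row 1 that can hold 4 is (1,1).
Therefore (1,1) = 4.

4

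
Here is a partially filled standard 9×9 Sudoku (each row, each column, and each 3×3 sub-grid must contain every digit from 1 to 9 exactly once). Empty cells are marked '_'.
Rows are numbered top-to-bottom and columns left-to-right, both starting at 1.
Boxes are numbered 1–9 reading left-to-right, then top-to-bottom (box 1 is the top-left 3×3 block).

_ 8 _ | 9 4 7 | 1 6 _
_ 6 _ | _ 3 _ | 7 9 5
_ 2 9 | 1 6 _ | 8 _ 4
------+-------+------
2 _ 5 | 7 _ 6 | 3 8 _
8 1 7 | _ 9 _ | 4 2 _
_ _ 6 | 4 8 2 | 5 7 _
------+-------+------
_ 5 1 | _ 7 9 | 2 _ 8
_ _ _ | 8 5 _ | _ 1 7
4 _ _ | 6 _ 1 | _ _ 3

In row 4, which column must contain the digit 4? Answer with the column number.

2

Consider where 4 can go in row 4.
R4C5 is out (column 5 already has a 4).
R4C9 is out (column 9 already has a 4).
So the only cell in row 4 that can hold 4 is R4C2.
That is column 2.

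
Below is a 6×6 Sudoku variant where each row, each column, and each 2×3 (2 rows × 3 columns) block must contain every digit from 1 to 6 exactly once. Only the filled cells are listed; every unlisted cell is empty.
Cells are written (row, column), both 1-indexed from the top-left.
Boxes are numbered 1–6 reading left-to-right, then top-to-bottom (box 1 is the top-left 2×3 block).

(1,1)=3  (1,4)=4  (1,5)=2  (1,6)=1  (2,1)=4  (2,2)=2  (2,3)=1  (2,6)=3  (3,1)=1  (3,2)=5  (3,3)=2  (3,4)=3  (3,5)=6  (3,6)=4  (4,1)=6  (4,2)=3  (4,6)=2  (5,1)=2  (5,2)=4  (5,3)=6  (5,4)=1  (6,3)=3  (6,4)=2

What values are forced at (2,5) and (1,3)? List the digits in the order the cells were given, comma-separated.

For (2,5):
  Row 2 already contains {1, 2, 3, 4}.
  Column 5 already contains {2, 6}.
  Its 2×3 block (box 2) already contains {1, 2, 3, 4}.
  The only value from 1–6 not eliminated is 5, so (2,5) = 5.
For (1,3):
  Row 1 already contains {1, 2, 3, 4}.
  Column 3 already contains {1, 2, 3, 6}.
  Its 2×3 block (box 1) already contains {1, 2, 3, 4}.
  The only value from 1–6 not eliminated is 5, so (1,3) = 5.

5,5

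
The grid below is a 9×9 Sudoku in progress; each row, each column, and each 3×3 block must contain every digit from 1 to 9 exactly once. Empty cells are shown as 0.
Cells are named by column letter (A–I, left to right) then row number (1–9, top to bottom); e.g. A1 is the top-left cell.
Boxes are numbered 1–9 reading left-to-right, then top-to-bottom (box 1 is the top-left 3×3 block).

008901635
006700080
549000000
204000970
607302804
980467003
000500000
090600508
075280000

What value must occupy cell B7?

Cell B7 itself could take any of {1, 2, 3, 6} by direct elimination.
Consider where 6 can go in column B.
B1 is out (row 1 already has a 6).
B2 is out (row 2 already has a 6).
B4 is out (box 4 already has a 6).
B5 is out (row 5 already has a 6).
So the only cell in column B that can hold 6 is B7.
Therefore B7 = 6.

6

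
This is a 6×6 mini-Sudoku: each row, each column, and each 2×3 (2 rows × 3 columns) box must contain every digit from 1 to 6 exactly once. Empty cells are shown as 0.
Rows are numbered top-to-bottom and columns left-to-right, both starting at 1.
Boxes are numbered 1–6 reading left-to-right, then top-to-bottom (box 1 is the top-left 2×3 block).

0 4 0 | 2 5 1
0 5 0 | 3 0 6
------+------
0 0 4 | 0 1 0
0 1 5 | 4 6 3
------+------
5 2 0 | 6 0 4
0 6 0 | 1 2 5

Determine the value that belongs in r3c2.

3

Row 3 already contains {1, 4}.
Column 2 already contains {1, 2, 4, 5, 6}.
Its 2×3 block (box 3) already contains {1, 4, 5}.
The only value from 1–6 not eliminated is 3, so r3c2 = 3.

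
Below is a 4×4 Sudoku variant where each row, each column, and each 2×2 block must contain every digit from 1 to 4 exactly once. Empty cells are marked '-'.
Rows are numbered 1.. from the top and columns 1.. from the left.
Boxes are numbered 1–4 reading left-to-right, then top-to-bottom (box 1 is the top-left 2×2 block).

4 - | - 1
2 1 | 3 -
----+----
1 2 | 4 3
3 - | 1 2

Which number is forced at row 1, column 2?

3

Row 1 already contains {1, 4}.
Column 2 already contains {1, 2}.
Its 2×2 block (box 1) already contains {1, 2, 4}.
The only value from 1–4 not eliminated is 3, so row 1, column 2 = 3.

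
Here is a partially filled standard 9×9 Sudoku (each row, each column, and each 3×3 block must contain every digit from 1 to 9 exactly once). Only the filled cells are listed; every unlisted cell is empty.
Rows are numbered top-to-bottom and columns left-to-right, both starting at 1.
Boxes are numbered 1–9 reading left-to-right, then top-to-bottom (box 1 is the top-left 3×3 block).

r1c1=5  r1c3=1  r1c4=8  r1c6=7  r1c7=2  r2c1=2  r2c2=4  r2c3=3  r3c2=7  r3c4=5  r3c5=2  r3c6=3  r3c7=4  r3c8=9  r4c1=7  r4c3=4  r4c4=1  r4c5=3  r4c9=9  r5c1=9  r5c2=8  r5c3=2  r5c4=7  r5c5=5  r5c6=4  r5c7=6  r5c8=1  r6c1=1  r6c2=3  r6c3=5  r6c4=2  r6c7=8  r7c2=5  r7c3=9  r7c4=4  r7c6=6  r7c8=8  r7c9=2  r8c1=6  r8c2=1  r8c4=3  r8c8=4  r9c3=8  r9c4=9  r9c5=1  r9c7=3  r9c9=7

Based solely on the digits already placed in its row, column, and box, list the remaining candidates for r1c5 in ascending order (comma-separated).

Row 1 already contains {1, 2, 5, 7, 8}.
Column 5 already contains {1, 2, 3, 5}.
Its 3×3 block (box 2) already contains {2, 3, 5, 7, 8}.
Removing those from 1–9 leaves {4, 6, 9} as the candidates for r1c5.

4,6,9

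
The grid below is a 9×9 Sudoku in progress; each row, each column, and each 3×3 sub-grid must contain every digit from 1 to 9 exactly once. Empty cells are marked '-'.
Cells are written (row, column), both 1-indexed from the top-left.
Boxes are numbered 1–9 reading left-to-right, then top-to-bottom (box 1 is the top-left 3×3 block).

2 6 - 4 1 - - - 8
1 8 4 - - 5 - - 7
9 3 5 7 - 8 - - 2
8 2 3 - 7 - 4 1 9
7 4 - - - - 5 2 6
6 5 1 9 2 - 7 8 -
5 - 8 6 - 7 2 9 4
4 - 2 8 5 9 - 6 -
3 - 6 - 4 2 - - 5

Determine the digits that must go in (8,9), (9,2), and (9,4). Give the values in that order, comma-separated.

1,9,1

For (8,9):
  Consider where 1 can go in column 9.
  (6,9) is out (row 6 already has a 1).
  So the only cell in column 9 that can hold 1 is (8,9).
  So (8,9) = 1.
For (9,2):
  Consider where 9 can go in row 9.
  (9,4) is out (column 4 already has a 9).
  (9,7) is out (box 9 already has a 9).
  (9,8) is out (column 8 already has a 9).
  So the only cell in row 9 that can hold 9 is (9,2).
  So (9,2) = 9.
For (9,4):
  Row 9 already contains {2, 3, 4, 5, 6}.
  Column 4 already contains {4, 6, 7, 8, 9}.
  Its 3×3 block (box 8) already contains {2, 4, 5, 6, 7, 8, 9}.
  The only value from 1–9 not eliminated is 1, so (9,4) = 1.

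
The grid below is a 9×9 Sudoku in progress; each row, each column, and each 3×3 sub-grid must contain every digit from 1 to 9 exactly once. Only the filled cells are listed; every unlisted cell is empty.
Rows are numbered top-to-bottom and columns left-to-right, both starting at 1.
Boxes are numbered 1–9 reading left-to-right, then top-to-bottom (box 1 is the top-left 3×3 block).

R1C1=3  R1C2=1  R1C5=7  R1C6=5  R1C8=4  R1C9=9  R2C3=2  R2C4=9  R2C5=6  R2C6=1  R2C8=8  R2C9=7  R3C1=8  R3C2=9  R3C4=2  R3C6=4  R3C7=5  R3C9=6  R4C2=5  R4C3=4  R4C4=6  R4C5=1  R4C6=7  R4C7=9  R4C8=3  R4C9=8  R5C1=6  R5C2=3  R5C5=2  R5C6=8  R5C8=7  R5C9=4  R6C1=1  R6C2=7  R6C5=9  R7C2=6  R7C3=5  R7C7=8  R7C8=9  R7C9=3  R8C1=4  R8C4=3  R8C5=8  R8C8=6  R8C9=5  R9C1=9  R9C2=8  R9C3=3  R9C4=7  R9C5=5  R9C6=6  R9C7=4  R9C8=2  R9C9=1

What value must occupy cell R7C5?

4

Row 7 already contains {3, 5, 6, 8, 9}.
Column 5 already contains {1, 2, 5, 6, 7, 8, 9}.
Its 3×3 block (box 8) already contains {3, 5, 6, 7, 8}.
The only value from 1–9 not eliminated is 4, so R7C5 = 4.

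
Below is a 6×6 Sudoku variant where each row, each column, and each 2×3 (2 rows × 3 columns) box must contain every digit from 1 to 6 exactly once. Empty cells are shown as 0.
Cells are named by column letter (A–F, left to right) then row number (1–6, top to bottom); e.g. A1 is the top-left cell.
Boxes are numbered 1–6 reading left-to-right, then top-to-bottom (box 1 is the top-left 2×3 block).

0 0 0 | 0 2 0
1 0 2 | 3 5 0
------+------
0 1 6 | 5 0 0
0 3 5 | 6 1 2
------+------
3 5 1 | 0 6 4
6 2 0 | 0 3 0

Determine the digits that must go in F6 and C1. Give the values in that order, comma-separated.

5,3

For F6:
  Consider where 5 can go in box 6.
  D5 is out (row 5 already has a 5).
  D6 is out (column D already has a 5).
  So the only cell in box 6 that can hold 5 is F6.
  So F6 = 5.
For C1:
  Consider where 3 can go in column C.
  C6 is out (row 6 already has a 3).
  So the only cell in column C that can hold 3 is C1.
  So C1 = 3.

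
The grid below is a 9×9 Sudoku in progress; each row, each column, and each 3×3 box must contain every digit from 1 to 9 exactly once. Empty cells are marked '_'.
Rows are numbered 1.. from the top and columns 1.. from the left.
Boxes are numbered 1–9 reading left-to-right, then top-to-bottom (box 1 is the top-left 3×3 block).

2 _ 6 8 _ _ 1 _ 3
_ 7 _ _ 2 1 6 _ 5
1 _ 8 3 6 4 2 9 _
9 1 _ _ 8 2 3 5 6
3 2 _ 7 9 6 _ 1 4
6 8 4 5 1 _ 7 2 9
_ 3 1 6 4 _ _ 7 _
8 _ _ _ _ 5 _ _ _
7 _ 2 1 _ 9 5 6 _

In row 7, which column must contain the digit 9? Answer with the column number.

Consider where 9 can go in row 7.
row 7, column 1 is out (column 1 already has a 9).
row 7, column 6 is out (column 6 already has a 9).
row 7, column 9 is out (column 9 already has a 9).
So the only cell in row 7 that can hold 9 is row 7, column 7.
That is column 7.

7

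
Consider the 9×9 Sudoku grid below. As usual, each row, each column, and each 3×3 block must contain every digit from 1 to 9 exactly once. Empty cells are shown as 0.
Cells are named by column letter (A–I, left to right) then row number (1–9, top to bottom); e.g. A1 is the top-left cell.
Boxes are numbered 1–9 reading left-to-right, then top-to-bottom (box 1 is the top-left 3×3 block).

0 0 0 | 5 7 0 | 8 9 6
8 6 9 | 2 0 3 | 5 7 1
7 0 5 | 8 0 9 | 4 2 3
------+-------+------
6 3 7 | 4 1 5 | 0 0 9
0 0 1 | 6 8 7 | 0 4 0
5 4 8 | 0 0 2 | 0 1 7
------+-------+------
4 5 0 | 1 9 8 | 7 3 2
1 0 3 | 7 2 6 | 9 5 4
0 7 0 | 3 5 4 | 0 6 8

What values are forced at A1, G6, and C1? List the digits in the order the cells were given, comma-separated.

3,6,4

For A1:
  Consider where 3 can go in column A.
  A5 is out (box 4 already has a 3).
  A9 is out (row 9 already has a 3).
  So the only cell in column A that can hold 3 is A1.
  So A1 = 3.
For G6:
  Consider where 6 can go in row 6.
  D6 is out (column D already has a 6).
  E6 is out (box 5 already has a 6).
  So the only cell in row 6 that can hold 6 is G6.
  So G6 = 6.
For C1:
  Consider where 4 can go in column C.
  C7 is out (row 7 already has a 4).
  C9 is out (row 9 already has a 4).
  So the only cell in column C that can hold 4 is C1.
  So C1 = 4.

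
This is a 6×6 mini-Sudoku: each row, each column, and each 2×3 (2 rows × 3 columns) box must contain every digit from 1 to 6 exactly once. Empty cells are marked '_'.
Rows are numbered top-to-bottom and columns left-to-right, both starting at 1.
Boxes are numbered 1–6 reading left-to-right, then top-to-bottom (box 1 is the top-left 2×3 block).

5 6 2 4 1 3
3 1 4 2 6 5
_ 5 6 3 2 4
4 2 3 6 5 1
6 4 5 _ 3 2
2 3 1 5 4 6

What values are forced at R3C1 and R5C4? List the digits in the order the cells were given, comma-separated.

For R3C1:
  Row 3 already contains {2, 3, 4, 5, 6}.
  Column 1 already contains {2, 3, 4, 5, 6}.
  Its 2×3 block (box 3) already contains {2, 3, 4, 5, 6}.
  The only value from 1–6 not eliminated is 1, so R3C1 = 1.
For R5C4:
  Row 5 already contains {2, 3, 4, 5, 6}.
  Column 4 already contains {2, 3, 4, 5, 6}.
  Its 2×3 block (box 6) already contains {2, 3, 4, 5, 6}.
  The only value from 1–6 not eliminated is 1, so R5C4 = 1.

1,1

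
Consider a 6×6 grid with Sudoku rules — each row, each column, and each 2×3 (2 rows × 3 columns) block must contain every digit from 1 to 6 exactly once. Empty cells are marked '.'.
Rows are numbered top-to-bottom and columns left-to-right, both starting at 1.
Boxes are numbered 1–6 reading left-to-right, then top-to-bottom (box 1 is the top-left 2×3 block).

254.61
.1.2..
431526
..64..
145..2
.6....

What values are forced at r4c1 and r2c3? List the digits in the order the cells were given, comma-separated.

5,3

For r4c1:
  Row 4 already contains {4, 6}.
  Column 1 already contains {1, 2, 4}.
  Its 2×3 block (box 3) already contains {1, 3, 4, 6}.
  The only value from 1–6 not eliminated is 5, so r4c1 = 5.
For r2c3:
  Row 2 already contains {1, 2}.
  Column 3 already contains {1, 4, 5, 6}.
  Its 2×3 block (box 1) already contains {1, 2, 4, 5}.
  The only value from 1–6 not eliminated is 3, so r2c3 = 3.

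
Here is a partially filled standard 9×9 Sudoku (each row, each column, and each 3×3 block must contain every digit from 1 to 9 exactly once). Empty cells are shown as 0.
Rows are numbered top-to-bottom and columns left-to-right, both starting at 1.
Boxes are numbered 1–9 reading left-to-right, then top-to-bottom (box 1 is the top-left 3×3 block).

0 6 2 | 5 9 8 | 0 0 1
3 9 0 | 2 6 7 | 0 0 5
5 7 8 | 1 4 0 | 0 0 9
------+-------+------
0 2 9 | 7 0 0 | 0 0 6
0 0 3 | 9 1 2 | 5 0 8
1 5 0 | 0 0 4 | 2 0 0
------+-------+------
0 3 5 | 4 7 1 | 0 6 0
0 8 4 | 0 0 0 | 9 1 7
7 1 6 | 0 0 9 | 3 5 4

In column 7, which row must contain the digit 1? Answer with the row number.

Consider where 1 can go in column 7.
R1C7 is out (row 1 already has a 1).
R2C7 is out (box 3 already has a 1).
R3C7 is out (row 3 already has a 1).
R7C7 is out (row 7 already has a 1).
So the only cell in column 7 that can hold 1 is R4C7.
That is row 4.

4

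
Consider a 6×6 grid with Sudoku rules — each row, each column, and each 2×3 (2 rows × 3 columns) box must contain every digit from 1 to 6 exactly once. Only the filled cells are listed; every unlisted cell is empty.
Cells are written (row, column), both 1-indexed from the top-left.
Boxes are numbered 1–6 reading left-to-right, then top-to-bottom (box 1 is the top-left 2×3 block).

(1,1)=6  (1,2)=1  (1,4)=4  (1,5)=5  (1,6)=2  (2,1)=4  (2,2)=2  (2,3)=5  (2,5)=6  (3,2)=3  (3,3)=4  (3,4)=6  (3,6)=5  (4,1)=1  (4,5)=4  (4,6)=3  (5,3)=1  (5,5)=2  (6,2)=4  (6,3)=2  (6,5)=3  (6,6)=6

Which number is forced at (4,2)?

5

Cell (4,2) itself could take any of {5, 6} by direct elimination.
Consider where 5 can go in row 4.
(4,3) is out (column 3 already has a 5).
(4,4) is out (box 4 already has a 5).
So the only cell in row 4 that can hold 5 is (4,2).
Therefore (4,2) = 5.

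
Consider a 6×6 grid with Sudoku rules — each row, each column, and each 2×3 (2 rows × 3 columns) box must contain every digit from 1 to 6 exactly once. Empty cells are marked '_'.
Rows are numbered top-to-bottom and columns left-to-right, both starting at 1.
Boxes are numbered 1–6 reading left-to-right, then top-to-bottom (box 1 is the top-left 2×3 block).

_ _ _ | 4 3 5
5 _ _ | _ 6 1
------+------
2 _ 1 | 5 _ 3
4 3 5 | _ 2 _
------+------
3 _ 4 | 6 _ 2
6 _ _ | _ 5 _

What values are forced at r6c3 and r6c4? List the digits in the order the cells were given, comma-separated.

For r6c3:
  Row 6 already contains {5, 6}.
  Column 3 already contains {1, 4, 5}.
  Its 2×3 block (box 5) already contains {3, 4, 6}.
  The only value from 1–6 not eliminated is 2, so r6c3 = 2.
For r6c4:
  Consider where 3 can go in row 6.
  r6c2 is out (column 2 already has a 3).
  r6c3 is out (box 5 already has a 3).
  r6c6 is out (column 6 already has a 3).
  So the only cell in row 6 that can hold 3 is r6c4.
  So r6c4 = 3.

2,3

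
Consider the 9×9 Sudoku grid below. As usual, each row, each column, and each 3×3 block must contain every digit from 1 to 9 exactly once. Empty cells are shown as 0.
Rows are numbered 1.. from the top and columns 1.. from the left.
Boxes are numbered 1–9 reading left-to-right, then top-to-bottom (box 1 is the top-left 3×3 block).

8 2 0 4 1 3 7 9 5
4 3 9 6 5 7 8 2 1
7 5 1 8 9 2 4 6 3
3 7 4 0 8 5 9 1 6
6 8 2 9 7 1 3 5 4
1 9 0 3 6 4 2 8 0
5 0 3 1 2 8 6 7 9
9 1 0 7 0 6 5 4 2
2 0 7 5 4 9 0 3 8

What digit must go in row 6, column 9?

7

Row 6 already contains {1, 2, 3, 4, 6, 8, 9}.
Column 9 already contains {1, 2, 3, 4, 5, 6, 8, 9}.
Its 3×3 block (box 6) already contains {1, 2, 3, 4, 5, 6, 8, 9}.
The only value from 1–9 not eliminated is 7, so row 6, column 9 = 7.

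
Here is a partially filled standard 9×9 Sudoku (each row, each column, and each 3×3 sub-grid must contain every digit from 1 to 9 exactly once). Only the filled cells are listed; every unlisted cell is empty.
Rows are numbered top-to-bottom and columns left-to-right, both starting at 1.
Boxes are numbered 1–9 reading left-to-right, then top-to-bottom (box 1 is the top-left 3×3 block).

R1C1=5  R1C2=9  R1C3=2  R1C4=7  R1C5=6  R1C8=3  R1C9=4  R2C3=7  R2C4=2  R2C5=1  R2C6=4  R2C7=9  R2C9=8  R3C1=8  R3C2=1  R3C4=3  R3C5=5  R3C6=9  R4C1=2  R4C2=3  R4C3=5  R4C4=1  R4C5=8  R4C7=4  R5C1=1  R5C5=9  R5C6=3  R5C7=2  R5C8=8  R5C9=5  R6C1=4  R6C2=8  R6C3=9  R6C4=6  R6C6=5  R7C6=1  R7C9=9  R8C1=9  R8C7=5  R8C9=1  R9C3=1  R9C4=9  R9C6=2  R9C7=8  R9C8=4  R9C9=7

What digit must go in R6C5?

2

Cell R6C5 itself could take any of {2, 7} by direct elimination.
Consider where 2 can go in row 6.
R6C7 is out (column 7 already has a 2).
R6C8 is out (box 6 already has a 2).
R6C9 is out (box 6 already has a 2).
So the only cell in row 6 that can hold 2 is R6C5.
Therefore R6C5 = 2.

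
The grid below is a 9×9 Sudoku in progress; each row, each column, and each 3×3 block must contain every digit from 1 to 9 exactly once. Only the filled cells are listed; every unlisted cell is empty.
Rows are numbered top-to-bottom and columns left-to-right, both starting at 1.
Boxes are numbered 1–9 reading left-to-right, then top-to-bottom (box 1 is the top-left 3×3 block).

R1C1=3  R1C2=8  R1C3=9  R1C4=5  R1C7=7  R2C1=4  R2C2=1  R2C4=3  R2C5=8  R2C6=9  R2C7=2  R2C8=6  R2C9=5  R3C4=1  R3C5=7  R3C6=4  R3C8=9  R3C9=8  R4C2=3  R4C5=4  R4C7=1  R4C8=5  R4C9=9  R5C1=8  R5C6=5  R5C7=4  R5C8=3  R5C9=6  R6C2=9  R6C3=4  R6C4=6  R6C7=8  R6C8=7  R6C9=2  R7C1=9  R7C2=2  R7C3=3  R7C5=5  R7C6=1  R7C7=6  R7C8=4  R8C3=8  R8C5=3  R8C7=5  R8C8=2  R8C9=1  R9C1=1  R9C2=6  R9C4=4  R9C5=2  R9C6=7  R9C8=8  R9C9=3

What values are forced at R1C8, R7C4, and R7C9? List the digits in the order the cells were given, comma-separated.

For R1C8:
  Row 1 already contains {3, 5, 7, 8, 9}.
  Column 8 already contains {2, 3, 4, 5, 6, 7, 8, 9}.
  Its 3×3 block (box 3) already contains {2, 5, 6, 7, 8, 9}.
  The only value from 1–9 not eliminated is 1, so R1C8 = 1.
For R7C4:
  Row 7 already contains {1, 2, 3, 4, 5, 6, 9}.
  Column 4 already contains {1, 3, 4, 5, 6}.
  Its 3×3 block (box 8) already contains {1, 2, 3, 4, 5, 7}.
  The only value from 1–9 not eliminated is 8, so R7C4 = 8.
For R7C9:
  Row 7 already contains {1, 2, 3, 4, 5, 6, 9}.
  Column 9 already contains {1, 2, 3, 5, 6, 8, 9}.
  Its 3×3 block (box 9) already contains {1, 2, 3, 4, 5, 6, 8}.
  The only value from 1–9 not eliminated is 7, so R7C9 = 7.

1,8,7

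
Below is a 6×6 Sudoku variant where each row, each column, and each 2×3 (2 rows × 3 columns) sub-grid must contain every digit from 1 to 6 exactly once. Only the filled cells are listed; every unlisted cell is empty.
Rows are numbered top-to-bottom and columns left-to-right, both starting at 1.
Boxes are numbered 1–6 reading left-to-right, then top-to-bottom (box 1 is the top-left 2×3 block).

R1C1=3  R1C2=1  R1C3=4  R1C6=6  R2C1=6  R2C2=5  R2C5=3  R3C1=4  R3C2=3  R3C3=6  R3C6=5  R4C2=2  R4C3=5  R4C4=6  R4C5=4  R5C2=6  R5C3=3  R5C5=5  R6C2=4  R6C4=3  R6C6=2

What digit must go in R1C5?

Row 1 already contains {1, 3, 4, 6}.
Column 5 already contains {3, 4, 5}.
Its 2×3 block (box 2) already contains {3, 6}.
The only value from 1–6 not eliminated is 2, so R1C5 = 2.

2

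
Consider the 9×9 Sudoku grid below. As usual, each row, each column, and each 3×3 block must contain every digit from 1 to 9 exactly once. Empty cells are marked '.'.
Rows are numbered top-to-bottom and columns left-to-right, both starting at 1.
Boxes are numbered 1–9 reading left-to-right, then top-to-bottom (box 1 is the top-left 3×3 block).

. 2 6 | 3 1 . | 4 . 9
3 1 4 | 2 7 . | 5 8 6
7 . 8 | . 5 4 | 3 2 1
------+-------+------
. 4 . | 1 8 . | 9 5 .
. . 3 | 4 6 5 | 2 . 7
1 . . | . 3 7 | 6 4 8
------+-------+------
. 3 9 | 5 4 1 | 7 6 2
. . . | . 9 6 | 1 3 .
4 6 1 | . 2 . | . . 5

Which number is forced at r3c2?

9

Row 3 already contains {1, 2, 3, 4, 5, 7, 8}.
Column 2 already contains {1, 2, 3, 4, 6}.
Its 3×3 block (box 1) already contains {1, 2, 3, 4, 6, 7, 8}.
The only value from 1–9 not eliminated is 9, so r3c2 = 9.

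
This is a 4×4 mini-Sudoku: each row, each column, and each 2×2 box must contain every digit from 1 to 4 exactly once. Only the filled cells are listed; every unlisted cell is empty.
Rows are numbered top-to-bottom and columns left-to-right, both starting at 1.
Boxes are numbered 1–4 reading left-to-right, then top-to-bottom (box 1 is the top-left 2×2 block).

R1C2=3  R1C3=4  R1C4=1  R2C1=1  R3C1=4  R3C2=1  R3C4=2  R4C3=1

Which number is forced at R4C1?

3

Cell R4C1 itself could take any of {2, 3} by direct elimination.
Consider where 3 can go in column 1.
R1C1 is out (row 1 already has a 3).
So the only cell in column 1 that can hold 3 is R4C1.
Therefore R4C1 = 3.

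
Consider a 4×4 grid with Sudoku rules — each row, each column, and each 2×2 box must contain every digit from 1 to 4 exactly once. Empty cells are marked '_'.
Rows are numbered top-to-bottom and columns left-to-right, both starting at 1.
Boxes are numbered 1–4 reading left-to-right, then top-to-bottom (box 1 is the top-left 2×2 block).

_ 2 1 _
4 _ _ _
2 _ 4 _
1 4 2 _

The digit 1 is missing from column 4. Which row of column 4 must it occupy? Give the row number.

3

Consider where 1 can go in column 4.
R1C4 is out (row 1 already has a 1).
R2C4 is out (box 2 already has a 1).
R4C4 is out (row 4 already has a 1).
So the only cell in column 4 that can hold 1 is R3C4.
That is row 3.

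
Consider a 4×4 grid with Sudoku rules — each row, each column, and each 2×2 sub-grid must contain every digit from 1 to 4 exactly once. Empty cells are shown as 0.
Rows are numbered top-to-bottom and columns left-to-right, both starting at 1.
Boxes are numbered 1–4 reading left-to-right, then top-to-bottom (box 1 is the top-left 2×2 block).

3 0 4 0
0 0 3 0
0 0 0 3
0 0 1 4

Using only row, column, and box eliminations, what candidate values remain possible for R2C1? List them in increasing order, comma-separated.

1,2,4

Row 2 already contains {3}.
Column 1 already contains {3}.
Its 2×2 block (box 1) already contains {3}.
Removing those from 1–4 leaves {1, 2, 4} as the candidates for R2C1.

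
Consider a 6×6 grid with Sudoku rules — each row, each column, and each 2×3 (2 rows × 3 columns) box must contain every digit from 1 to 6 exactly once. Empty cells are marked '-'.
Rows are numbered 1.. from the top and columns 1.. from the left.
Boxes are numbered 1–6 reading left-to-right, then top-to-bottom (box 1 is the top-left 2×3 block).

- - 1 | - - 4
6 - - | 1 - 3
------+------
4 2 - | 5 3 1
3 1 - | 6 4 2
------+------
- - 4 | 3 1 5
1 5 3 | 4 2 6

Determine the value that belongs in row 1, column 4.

Row 1 already contains {1, 4}.
Column 4 already contains {1, 3, 4, 5, 6}.
Its 2×3 block (box 2) already contains {1, 3, 4}.
The only value from 1–6 not eliminated is 2, so row 1, column 4 = 2.

2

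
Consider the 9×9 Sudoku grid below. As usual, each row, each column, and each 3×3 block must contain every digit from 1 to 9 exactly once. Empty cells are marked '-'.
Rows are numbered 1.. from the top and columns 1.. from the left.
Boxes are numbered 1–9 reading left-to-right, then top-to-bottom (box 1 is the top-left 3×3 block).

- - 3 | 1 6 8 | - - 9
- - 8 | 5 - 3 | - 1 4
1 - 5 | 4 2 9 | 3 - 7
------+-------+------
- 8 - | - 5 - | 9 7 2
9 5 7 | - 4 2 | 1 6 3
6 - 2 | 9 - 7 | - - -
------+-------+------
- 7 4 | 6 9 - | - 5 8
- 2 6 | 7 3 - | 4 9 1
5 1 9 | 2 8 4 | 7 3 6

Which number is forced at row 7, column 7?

2

Row 7 already contains {4, 5, 6, 7, 8, 9}.
Column 7 already contains {1, 3, 4, 7, 9}.
Its 3×3 block (box 9) already contains {1, 3, 4, 5, 6, 7, 8, 9}.
The only value from 1–9 not eliminated is 2, so row 7, column 7 = 2.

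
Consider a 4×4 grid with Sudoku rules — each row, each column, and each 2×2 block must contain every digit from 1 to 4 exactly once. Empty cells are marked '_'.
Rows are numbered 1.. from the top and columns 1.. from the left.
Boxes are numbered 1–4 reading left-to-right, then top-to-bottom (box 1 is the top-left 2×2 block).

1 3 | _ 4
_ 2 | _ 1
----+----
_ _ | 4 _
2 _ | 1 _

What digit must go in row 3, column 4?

2

Cell row 3, column 4 itself could take any of {2, 3} by direct elimination.
Consider where 2 can go in column 4.
row 4, column 4 is out (row 4 already has a 2).
So the only cell in column 4 that can hold 2 is row 3, column 4.
Therefore row 3, column 4 = 2.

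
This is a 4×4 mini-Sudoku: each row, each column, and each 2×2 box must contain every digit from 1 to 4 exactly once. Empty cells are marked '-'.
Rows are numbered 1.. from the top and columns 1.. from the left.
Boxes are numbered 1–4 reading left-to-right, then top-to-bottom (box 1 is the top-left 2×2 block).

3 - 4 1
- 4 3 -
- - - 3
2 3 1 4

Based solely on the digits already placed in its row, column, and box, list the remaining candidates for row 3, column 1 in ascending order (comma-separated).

Row 3 already contains {3}.
Column 1 already contains {2, 3}.
Its 2×2 block (box 3) already contains {2, 3}.
Removing those from 1–4 leaves {1, 4} as the candidates for row 3, column 1.

1,4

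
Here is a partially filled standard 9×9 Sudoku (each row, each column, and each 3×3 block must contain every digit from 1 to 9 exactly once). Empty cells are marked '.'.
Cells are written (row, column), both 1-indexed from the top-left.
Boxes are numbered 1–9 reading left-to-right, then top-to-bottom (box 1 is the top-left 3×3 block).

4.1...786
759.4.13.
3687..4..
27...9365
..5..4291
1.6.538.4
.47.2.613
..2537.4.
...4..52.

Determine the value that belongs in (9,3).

Row 9 already contains {2, 4, 5}.
Column 3 already contains {1, 2, 5, 6, 7, 8, 9}.
Its 3×3 block (box 7) already contains {2, 4, 7}.
The only value from 1–9 not eliminated is 3, so (9,3) = 3.

3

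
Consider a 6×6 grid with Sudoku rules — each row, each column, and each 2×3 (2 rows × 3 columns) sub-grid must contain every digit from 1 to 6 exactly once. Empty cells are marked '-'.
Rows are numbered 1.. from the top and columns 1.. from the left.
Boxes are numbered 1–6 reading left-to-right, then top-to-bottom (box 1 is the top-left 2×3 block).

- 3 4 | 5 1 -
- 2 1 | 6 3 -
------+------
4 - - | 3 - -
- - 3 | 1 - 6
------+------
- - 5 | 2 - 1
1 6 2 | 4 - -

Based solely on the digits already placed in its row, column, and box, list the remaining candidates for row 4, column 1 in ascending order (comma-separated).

2,5

Row 4 already contains {1, 3, 6}.
Column 1 already contains {1, 4}.
Its 2×3 block (box 3) already contains {3, 4}.
Removing those from 1–6 leaves {2, 5} as the candidates for row 4, column 1.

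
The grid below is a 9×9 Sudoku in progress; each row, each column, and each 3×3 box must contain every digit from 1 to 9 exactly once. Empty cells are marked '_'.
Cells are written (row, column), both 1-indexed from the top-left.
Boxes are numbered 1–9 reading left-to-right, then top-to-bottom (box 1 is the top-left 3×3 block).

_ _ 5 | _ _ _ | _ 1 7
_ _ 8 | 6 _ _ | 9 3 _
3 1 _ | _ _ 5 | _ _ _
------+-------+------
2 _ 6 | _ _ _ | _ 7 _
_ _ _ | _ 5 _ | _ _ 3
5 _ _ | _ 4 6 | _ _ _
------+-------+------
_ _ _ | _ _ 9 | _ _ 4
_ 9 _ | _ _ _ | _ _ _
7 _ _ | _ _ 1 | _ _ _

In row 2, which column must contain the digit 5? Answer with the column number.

9

Consider where 5 can go in row 2.
(2,1) is out (column 1 already has a 5).
(2,2) is out (box 1 already has a 5).
(2,5) is out (column 5 already has a 5).
(2,6) is out (column 6 already has a 5).
So the only cell in row 2 that can hold 5 is (2,9).
That is column 9.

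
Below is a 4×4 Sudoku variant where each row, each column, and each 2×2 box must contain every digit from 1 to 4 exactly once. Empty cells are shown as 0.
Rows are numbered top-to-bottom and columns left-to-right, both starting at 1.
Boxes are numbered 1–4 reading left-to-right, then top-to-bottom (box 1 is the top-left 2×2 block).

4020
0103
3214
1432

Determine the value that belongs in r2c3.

4

Row 2 already contains {1, 3}.
Column 3 already contains {1, 2, 3}.
Its 2×2 block (box 2) already contains {2, 3}.
The only value from 1–4 not eliminated is 4, so r2c3 = 4.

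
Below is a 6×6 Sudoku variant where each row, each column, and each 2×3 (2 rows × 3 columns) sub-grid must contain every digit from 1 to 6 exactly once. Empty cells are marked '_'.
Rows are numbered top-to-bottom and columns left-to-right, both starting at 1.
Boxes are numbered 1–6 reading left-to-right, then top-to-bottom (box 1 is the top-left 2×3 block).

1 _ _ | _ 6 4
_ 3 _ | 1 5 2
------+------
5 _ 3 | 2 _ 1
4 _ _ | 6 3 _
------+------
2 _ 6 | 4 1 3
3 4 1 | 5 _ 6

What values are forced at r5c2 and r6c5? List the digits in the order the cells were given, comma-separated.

5,2

For r5c2:
  Row 5 already contains {1, 2, 3, 4, 6}.
  Column 2 already contains {3, 4}.
  Its 2×3 block (box 5) already contains {1, 2, 3, 4, 6}.
  The only value from 1–6 not eliminated is 5, so r5c2 = 5.
For r6c5:
  Row 6 already contains {1, 3, 4, 5, 6}.
  Column 5 already contains {1, 3, 5, 6}.
  Its 2×3 block (box 6) already contains {1, 3, 4, 5, 6}.
  The only value from 1–6 not eliminated is 2, so r6c5 = 2.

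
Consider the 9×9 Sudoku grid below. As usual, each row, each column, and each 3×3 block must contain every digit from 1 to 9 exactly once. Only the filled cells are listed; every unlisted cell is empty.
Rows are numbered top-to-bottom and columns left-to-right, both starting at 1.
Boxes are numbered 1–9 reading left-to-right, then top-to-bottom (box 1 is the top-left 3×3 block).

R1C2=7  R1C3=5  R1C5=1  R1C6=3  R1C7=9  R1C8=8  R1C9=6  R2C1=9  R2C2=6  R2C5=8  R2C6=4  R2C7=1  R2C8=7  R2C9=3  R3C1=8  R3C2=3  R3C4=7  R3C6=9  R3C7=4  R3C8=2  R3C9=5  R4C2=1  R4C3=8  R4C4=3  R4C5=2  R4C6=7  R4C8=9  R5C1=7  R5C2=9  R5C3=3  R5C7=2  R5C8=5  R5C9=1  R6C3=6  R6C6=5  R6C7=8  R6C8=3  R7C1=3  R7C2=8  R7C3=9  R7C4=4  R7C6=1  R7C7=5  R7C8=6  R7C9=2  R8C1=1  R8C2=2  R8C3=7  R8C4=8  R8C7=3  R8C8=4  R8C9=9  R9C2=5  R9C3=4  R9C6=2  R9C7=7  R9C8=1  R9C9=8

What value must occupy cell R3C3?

1

Row 3 already contains {2, 3, 4, 5, 7, 8, 9}.
Column 3 already contains {3, 4, 5, 6, 7, 8, 9}.
Its 3×3 block (box 1) already contains {3, 5, 6, 7, 8, 9}.
The only value from 1–9 not eliminated is 1, so R3C3 = 1.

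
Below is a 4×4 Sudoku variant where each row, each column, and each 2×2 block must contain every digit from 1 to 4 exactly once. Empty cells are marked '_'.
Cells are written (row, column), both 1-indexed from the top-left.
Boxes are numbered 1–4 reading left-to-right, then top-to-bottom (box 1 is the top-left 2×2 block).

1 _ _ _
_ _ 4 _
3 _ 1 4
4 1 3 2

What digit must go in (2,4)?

Cell (2,4) itself could take any of {1, 3} by direct elimination.
Consider where 1 can go in column 4.
(1,4) is out (row 1 already has a 1).
So the only cell in column 4 that can hold 1 is (2,4).
Therefore (2,4) = 1.

1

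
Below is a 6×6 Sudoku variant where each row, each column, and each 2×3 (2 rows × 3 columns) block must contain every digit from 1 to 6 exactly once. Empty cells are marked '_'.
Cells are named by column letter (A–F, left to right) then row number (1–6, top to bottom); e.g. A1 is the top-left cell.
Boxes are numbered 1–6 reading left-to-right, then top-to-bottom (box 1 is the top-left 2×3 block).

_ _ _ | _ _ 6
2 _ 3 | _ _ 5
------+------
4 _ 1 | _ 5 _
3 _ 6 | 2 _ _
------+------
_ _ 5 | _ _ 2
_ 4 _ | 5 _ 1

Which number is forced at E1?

2

Cell E1 itself could take any of {1, 2, 3, 4} by direct elimination.
Consider where 2 can go in box 2.
D1 is out (column D already has a 2).
D2 is out (row 2 already has a 2).
E2 is out (row 2 already has a 2).
So the only cell in box 2 that can hold 2 is E1.
Therefore E1 = 2.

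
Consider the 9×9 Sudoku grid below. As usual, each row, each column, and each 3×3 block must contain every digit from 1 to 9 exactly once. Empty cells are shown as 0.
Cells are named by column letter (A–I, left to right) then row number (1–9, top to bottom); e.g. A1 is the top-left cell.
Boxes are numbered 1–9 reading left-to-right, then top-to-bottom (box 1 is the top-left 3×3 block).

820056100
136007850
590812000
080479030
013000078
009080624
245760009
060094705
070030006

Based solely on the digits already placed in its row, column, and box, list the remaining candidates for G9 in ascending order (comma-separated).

2,4

Row 9 already contains {3, 6, 7}.
Column G already contains {1, 6, 7, 8}.
Its 3×3 block (box 9) already contains {5, 6, 7, 9}.
Removing those from 1–9 leaves {2, 4} as the candidates for G9.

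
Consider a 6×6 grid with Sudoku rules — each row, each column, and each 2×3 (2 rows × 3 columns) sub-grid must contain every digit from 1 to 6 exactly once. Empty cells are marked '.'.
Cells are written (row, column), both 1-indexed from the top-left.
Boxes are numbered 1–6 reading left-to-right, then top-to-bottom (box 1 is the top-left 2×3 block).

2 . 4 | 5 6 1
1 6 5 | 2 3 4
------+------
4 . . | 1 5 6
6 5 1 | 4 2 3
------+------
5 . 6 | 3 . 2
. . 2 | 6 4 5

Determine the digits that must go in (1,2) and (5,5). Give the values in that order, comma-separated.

For (1,2):
  Row 1 already contains {1, 2, 4, 5, 6}.
  Column 2 already contains {5, 6}.
  Its 2×3 block (box 1) already contains {1, 2, 4, 5, 6}.
  The only value from 1–6 not eliminated is 3, so (1,2) = 3.
For (5,5):
  Row 5 already contains {2, 3, 5, 6}.
  Column 5 already contains {2, 3, 4, 5, 6}.
  Its 2×3 block (box 6) already contains {2, 3, 4, 5, 6}.
  The only value from 1–6 not eliminated is 1, so (5,5) = 1.

3,1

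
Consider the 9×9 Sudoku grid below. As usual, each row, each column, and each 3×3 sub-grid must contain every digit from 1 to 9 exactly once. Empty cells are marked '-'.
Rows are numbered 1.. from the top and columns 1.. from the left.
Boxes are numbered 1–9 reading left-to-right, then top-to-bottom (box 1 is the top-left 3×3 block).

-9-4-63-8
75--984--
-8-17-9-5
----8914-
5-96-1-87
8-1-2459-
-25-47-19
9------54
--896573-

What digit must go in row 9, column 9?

2

Row 9 already contains {3, 5, 6, 7, 8, 9}.
Column 9 already contains {4, 5, 7, 8, 9}.
Its 3×3 block (box 9) already contains {1, 3, 4, 5, 7, 9}.
The only value from 1–9 not eliminated is 2, so row 9, column 9 = 2.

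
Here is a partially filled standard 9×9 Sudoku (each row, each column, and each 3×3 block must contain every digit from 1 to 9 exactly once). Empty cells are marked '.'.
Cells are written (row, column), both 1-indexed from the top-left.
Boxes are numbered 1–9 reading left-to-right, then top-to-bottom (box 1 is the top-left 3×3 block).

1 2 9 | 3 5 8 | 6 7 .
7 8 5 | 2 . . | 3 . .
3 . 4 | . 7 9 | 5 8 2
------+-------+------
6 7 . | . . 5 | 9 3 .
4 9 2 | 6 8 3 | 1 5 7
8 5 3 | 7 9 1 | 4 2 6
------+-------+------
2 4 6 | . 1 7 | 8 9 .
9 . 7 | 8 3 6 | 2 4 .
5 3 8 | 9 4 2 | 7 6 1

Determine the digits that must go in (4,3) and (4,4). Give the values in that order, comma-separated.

1,4

For (4,3):
  Row 4 already contains {3, 5, 6, 7, 9}.
  Column 3 already contains {2, 3, 4, 5, 6, 7, 8, 9}.
  Its 3×3 block (box 4) already contains {2, 3, 4, 5, 6, 7, 8, 9}.
  The only value from 1–9 not eliminated is 1, so (4,3) = 1.
For (4,4):
  Row 4 already contains {3, 5, 6, 7, 9}.
  Column 4 already contains {2, 3, 6, 7, 8, 9}.
  Its 3×3 block (box 5) already contains {1, 3, 5, 6, 7, 8, 9}.
  The only value from 1–9 not eliminated is 4, so (4,4) = 4.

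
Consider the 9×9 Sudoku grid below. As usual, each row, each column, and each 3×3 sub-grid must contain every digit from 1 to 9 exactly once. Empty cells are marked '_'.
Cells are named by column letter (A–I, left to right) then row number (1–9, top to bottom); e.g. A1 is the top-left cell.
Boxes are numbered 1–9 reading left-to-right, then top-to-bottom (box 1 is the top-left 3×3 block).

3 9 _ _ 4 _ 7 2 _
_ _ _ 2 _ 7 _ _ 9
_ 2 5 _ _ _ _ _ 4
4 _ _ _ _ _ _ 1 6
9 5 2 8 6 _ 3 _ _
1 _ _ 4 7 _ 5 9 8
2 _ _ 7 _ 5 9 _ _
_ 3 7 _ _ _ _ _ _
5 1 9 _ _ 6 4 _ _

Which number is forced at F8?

4

Cell F8 itself could take any of {1, 2, 4, 8, 9} by direct elimination.
Consider where 4 can go in box 8.
E7 is out (column E already has a 4).
D8 is out (column D already has a 4).
E8 is out (column E already has a 4).
D9 is out (row 9 already has a 4).
E9 is out (row 9 already has a 4).
So the only cell in box 8 that can hold 4 is F8.
Therefore F8 = 4.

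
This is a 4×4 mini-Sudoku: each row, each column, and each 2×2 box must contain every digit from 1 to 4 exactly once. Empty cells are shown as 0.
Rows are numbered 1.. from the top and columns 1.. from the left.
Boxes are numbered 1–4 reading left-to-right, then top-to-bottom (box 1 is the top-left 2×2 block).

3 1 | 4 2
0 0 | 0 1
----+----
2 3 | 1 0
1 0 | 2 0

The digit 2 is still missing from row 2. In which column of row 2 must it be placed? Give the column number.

2

Consider where 2 can go in row 2.
row 2, column 1 is out (column 1 already has a 2).
row 2, column 3 is out (column 3 already has a 2).
So the only cell in row 2 that can hold 2 is row 2, column 2.
That is column 2.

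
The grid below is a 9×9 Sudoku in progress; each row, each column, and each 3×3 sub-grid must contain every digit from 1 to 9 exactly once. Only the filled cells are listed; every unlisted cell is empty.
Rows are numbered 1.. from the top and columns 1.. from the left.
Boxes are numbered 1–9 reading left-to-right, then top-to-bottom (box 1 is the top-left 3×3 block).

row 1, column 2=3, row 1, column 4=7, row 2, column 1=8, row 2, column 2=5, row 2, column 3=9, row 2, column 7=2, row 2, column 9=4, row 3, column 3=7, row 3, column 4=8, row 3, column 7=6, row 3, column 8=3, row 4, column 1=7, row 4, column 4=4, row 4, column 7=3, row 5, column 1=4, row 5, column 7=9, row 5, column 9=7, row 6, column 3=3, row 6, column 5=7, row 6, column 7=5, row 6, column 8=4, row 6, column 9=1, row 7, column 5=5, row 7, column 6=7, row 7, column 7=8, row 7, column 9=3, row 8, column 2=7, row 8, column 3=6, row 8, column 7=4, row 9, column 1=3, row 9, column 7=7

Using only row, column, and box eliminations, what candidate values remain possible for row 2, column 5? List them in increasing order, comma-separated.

Row 2 already contains {2, 4, 5, 8, 9}.
Column 5 already contains {5, 7}.
Its 3×3 block (box 2) already contains {7, 8}.
Removing those from 1–9 leaves {1, 3, 6} as the candidates for row 2, column 5.

1,3,6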